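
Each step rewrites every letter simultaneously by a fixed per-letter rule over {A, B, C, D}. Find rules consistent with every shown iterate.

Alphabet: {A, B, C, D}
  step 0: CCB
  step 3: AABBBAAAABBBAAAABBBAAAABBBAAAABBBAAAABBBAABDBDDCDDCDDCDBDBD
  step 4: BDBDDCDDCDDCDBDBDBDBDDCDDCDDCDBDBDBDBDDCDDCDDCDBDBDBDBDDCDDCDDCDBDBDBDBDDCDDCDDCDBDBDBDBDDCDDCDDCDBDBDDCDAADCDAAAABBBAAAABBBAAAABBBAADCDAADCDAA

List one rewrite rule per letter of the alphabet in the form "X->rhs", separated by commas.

  step 3 ⇒ step 4: AABBBAAAABBBAAAABBBAAAABBBAAAABBBAAAABBBAABDBDDCDDCDDCDBDBD ⇒ BD·BD·DCD·DCD·DCD·BD·BD·BD·BD·DCD·DCD·DCD·BD·BD·BD·BD·DCD·DCD·DCD·BD·BD·BD·BD·DCD·DCD·DCD·BD·BD·BD·BD·DCD·DCD·DCD·BD·BD·BD·BD·DCD·DCD·DCD·BD·BD·DCD·AA·DCD·AA·AA·BBB·AA·AA·BBB·AA·AA·BBB·AA·DCD·AA·DCD·AA
    A ↦ BD
    B ↦ DCD
    C ↦ BBB
    D ↦ AA

A->BD, B->DCD, C->BBB, D->AA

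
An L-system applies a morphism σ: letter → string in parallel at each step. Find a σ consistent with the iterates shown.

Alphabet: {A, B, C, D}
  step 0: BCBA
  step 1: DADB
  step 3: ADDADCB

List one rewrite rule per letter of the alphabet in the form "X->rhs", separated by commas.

A->B, B->D, C->A, D->CB

  step 0 ⇒ step 1: BCBA ⇒ D·A·D·B
    A ↦ B
    B ↦ D
    C ↦ A
    D ↦ CB  (constrained at step 1)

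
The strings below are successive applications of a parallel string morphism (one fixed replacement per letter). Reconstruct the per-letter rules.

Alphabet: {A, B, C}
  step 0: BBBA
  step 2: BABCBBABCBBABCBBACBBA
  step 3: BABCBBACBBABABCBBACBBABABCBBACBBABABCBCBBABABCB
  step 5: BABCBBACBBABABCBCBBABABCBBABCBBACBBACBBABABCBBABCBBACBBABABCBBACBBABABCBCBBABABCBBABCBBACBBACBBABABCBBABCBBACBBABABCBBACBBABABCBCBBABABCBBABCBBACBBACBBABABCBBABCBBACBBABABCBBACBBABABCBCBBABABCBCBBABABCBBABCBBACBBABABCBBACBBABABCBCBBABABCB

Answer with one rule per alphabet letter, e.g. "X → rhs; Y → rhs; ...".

A->BCB, B->BA, C->CB

  step 2 ⇒ step 3: BABCBBABCBBABCBBACBBA ⇒ BA·BCB·BA·CB·BA·BA·BCB·BA·CB·BA·BA·BCB·BA·CB·BA·BA·BCB·CB·BA·BA·BCB
    A ↦ BCB
    B ↦ BA
    C ↦ CB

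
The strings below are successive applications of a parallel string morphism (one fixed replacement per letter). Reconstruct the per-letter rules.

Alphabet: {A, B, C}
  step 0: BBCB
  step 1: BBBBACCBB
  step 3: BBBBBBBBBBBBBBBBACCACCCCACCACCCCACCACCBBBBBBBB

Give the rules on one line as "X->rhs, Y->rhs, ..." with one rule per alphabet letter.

  step 0 ⇒ step 1: BBCB ⇒ BB·BB·ACC·BB
    B ↦ BB
    C ↦ ACC
    A ↦ CC  (constrained at step 1)

A->CC, B->BB, C->ACC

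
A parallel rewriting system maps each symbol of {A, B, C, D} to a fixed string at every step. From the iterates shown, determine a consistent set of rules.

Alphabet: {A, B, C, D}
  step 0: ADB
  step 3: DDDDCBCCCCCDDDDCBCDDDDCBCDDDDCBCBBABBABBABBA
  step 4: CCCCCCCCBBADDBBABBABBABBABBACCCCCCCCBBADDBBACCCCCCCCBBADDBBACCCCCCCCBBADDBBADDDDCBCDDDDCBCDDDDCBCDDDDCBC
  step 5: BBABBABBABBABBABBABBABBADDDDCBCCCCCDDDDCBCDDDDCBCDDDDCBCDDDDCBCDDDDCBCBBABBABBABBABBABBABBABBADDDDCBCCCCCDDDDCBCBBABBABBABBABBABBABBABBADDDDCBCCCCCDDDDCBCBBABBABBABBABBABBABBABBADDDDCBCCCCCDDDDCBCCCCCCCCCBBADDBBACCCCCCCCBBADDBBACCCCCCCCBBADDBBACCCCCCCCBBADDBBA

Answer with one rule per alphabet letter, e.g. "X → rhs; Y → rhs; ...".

A->CBC, B->DD, C->BBA, D->CC

  step 4 ⇒ step 5: CCCCCCCCBBADDBBABBABBABBABBACCCCCCCCBBADDBBACCCCCCCCBBADDBBACCCCCCCCBBADDBBADDDDCBCDDDDCBCDDDDCBCDDDDCBC ⇒ BBA·BBA·BBA·BBA·BBA·BBA·BBA·BBA·DD·DD·CBC·CC·CC·DD·DD·CBC·DD·DD·CBC·DD·DD·CBC·DD·DD·CBC·DD·DD·CBC·BBA·BBA·BBA·BBA·BBA·BBA·BBA·BBA·DD·DD·CBC·CC·CC·DD·DD·CBC·BBA·BBA·BBA·BBA·BBA·BBA·BBA·BBA·DD·DD·CBC·CC·CC·DD·DD·CBC·BBA·BBA·BBA·BBA·BBA·BBA·BBA·BBA·DD·DD·CBC·CC·CC·DD·DD·CBC·CC·CC·CC·CC·BBA·DD·BBA·CC·CC·CC·CC·BBA·DD·BBA·CC·CC·CC·CC·BBA·DD·BBA·CC·CC·CC·CC·BBA·DD·BBA
    A ↦ CBC
    B ↦ DD
    C ↦ BBA
    D ↦ CC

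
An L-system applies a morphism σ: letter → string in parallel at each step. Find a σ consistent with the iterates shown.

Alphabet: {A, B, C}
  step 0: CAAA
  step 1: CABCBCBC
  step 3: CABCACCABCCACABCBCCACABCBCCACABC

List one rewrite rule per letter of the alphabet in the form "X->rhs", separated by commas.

  step 0 ⇒ step 1: CAAA ⇒ CA·BC·BC·BC
    A ↦ BC
    C ↦ CA
    B ↦ AC  (constrained at step 1)

A->BC, B->AC, C->CA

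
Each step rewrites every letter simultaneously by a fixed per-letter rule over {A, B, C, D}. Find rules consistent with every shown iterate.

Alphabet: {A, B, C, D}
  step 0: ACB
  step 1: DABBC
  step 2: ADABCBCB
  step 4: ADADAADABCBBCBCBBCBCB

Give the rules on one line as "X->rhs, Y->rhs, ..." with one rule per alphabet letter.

A->DA, B->BC, C->B, D->A

  step 1 ⇒ step 2: DABBC ⇒ A·DA·BC·BC·B
    A ↦ DA
    B ↦ BC
    C ↦ B
    D ↦ A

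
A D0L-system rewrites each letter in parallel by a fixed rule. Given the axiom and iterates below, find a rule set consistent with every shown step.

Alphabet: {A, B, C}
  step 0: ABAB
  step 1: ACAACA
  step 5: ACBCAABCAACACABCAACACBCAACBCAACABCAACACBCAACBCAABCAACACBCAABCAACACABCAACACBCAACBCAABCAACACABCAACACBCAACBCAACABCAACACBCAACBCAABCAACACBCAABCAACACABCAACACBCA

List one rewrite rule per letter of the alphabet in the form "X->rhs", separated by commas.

  step 0 ⇒ step 1: ABAB ⇒ AC·A·AC·A
    A ↦ AC
    B ↦ A
    C ↦ BCA  (constrained at step 1)

A->AC, B->A, C->BCA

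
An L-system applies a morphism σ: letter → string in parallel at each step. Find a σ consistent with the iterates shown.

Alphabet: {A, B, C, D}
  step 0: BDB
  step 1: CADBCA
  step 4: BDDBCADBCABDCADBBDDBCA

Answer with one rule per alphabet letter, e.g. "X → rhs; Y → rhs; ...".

A->D, B->CA, C->B, D->DB

  step 0 ⇒ step 1: BDB ⇒ CA·DB·CA
    B ↦ CA
    D ↦ DB
    A ↦ D  (constrained at step 1)
    C ↦ B  (constrained at step 1)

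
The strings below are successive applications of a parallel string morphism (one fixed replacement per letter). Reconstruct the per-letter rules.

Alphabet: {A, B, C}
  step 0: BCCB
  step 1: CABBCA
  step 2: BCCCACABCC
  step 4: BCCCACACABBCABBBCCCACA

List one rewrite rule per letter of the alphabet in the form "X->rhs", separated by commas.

  step 1 ⇒ step 2: CABBCA ⇒ B·CC·CA·CA·B·CC
    A ↦ CC
    B ↦ CA
    C ↦ B

A->CC, B->CA, C->B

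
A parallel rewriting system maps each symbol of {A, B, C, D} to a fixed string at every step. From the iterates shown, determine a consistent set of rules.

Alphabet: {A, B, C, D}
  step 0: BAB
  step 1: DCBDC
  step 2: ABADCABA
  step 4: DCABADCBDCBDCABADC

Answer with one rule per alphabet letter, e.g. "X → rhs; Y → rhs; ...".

  step 1 ⇒ step 2: DCBDC ⇒ A·BA·DC·A·BA
    B ↦ DC
    C ↦ BA
    D ↦ A
  step 0 ⇒ step 1: BAB ⇒ DC·B·DC
    A ↦ B

A->B, B->DC, C->BA, D->A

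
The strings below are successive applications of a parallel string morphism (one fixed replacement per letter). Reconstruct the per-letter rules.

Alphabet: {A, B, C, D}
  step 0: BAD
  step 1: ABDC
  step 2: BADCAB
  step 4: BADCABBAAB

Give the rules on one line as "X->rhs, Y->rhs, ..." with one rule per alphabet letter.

A->B, B->A, C->AB, D->DC

  step 1 ⇒ step 2: ABDC ⇒ B·A·DC·AB
    A ↦ B
    B ↦ A
    C ↦ AB
    D ↦ DC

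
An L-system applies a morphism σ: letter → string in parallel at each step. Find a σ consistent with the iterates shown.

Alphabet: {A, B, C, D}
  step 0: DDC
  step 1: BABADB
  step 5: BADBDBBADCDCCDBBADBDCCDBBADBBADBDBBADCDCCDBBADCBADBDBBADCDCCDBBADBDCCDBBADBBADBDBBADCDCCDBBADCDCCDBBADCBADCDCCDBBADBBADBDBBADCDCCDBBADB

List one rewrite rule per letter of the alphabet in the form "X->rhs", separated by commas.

  step 0 ⇒ step 1: DDC ⇒ BA·BA·DB
    C ↦ DB
    D ↦ BA
    A ↦ CDB  (constrained at step 1)
    B ↦ DC  (constrained at step 1)

A->CDB, B->DC, C->DB, D->BA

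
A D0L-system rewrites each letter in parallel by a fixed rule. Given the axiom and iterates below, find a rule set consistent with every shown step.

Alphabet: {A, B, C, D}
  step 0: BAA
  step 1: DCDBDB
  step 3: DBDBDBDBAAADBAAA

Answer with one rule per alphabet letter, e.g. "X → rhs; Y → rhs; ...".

  step 0 ⇒ step 1: BAA ⇒ DC·DB·DB
    A ↦ DB
    B ↦ DC
    C ↦ AA  (constrained at step 1)
    D ↦ A  (constrained at step 1)

A->DB, B->DC, C->AA, D->A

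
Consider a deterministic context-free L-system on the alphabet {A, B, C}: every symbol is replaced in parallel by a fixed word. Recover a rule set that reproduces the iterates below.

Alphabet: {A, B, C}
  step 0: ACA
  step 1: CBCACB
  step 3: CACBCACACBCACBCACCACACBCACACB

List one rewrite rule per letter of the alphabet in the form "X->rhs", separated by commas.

  step 0 ⇒ step 1: ACA ⇒ CB·CA·CB
    A ↦ CB
    C ↦ CA
    B ↦ CCA  (constrained at step 1)

A->CB, B->CCA, C->CA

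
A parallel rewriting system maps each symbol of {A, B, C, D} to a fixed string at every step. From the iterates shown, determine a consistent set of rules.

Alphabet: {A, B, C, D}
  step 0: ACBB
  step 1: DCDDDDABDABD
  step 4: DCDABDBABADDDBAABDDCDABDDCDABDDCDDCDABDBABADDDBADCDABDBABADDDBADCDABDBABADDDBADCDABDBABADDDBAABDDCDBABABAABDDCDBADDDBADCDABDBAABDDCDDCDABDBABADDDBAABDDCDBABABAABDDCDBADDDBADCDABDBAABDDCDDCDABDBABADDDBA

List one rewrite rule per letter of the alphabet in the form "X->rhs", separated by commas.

  step 0 ⇒ step 1: ACBB ⇒ DCD·DDD·ABD·ABD
    A ↦ DCD
    B ↦ ABD
    C ↦ DDD
    D ↦ BA  (constrained at step 1)

A->DCD, B->ABD, C->DDD, D->BA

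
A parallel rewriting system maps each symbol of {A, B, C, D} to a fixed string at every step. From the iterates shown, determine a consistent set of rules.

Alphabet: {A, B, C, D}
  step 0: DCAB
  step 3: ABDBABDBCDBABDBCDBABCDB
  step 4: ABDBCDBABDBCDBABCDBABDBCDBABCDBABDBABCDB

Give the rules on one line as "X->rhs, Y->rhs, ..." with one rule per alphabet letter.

A->AB, B->DB, C->AB, D->C

  step 3 ⇒ step 4: ABDBABDBCDBABDBCDBABCDB ⇒ AB·DB·C·DB·AB·DB·C·DB·AB·C·DB·AB·DB·C·DB·AB·C·DB·AB·DB·AB·C·DB
    A ↦ AB
    B ↦ DB
    C ↦ AB
    D ↦ C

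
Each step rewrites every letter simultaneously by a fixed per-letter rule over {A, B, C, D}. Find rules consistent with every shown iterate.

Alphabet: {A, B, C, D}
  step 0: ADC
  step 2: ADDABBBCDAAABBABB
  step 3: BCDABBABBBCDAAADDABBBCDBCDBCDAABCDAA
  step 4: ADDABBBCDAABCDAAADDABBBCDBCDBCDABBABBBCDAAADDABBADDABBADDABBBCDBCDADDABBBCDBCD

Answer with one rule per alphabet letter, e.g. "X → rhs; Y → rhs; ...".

  step 3 ⇒ step 4: BCDABBABBBCDAAADDABBBCDBCDBCDAABCDAA ⇒ A·DD·ABB·BCD·A·A·BCD·A·A·A·DD·ABB·BCD·BCD·BCD·ABB·ABB·BCD·A·A·A·DD·ABB·A·DD·ABB·A·DD·ABB·BCD·BCD·A·DD·ABB·BCD·BCD
    A ↦ BCD
    B ↦ A
    C ↦ DD
    D ↦ ABB

A->BCD, B->A, C->DD, D->ABB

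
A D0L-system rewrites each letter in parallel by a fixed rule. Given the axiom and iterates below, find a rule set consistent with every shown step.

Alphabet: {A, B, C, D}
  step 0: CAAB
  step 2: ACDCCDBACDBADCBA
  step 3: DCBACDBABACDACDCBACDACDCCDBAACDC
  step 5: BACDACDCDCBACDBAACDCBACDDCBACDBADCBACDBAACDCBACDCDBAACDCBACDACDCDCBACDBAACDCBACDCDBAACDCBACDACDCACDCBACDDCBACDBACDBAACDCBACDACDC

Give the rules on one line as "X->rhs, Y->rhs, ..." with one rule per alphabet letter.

A->DC, B->AC, C->BA, D->CD

  step 2 ⇒ step 3: ACDCCDBACDBADCBA ⇒ DC·BA·CD·BA·BA·CD·AC·DC·BA·CD·AC·DC·CD·BA·AC·DC
    A ↦ DC
    B ↦ AC
    C ↦ BA
    D ↦ CD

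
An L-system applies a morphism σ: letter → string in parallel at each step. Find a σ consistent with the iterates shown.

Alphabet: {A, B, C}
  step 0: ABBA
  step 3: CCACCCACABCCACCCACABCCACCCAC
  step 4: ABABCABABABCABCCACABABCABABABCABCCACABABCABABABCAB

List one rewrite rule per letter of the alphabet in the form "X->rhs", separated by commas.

A->C, B->CAC, C->AB

  step 3 ⇒ step 4: CCACCCACABCCACCCACABCCACCCAC ⇒ AB·AB·C·AB·AB·AB·C·AB·C·CAC·AB·AB·C·AB·AB·AB·C·AB·C·CAC·AB·AB·C·AB·AB·AB·C·AB
    A ↦ C
    B ↦ CAC
    C ↦ AB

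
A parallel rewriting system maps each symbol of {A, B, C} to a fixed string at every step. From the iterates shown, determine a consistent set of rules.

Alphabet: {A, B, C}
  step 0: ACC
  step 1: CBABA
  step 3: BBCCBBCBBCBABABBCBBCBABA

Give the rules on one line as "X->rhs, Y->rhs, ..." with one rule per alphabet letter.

  step 0 ⇒ step 1: ACC ⇒ C·BA·BA
    A ↦ C
    C ↦ BA
    B ↦ BBC  (constrained at step 1)

A->C, B->BBC, C->BA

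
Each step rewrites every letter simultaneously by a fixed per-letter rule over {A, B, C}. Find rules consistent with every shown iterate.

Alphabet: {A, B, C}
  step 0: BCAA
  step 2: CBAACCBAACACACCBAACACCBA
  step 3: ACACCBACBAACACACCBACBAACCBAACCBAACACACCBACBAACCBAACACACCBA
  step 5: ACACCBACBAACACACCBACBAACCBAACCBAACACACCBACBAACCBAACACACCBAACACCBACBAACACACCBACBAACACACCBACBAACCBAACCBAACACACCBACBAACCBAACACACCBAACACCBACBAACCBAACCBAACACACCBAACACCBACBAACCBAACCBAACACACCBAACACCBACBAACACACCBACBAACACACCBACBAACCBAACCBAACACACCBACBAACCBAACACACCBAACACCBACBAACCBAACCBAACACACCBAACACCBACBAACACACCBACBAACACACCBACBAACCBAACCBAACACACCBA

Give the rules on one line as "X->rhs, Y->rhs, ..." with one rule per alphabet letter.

A->CBA, B->AC, C->AC

  step 2 ⇒ step 3: CBAACCBAACACACCBAACACCBA ⇒ AC·AC·CBA·CBA·AC·AC·AC·CBA·CBA·AC·CBA·AC·CBA·AC·AC·AC·CBA·CBA·AC·CBA·AC·AC·AC·CBA
    A ↦ CBA
    B ↦ AC
    C ↦ AC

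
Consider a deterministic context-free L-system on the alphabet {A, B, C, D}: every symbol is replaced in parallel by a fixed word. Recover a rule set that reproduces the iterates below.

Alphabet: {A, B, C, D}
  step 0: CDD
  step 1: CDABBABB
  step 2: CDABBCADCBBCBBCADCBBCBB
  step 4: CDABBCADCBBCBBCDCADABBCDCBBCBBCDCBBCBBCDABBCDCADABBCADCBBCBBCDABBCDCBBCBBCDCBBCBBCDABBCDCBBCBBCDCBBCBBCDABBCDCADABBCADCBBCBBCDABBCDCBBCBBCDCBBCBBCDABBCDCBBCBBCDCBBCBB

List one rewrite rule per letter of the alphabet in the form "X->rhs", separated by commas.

A->CAD, B->CBB, C->CD, D->ABB

  step 1 ⇒ step 2: CDABBABB ⇒ CD·ABB·CAD·CBB·CBB·CAD·CBB·CBB
    A ↦ CAD
    B ↦ CBB
    C ↦ CD
    D ↦ ABB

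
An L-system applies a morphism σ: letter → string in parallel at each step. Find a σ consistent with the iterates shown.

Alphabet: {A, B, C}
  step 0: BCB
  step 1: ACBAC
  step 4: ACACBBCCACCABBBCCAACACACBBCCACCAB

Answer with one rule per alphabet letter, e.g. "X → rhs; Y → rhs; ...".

A->CCA, B->AC, C->B

  step 0 ⇒ step 1: BCB ⇒ AC·B·AC
    B ↦ AC
    C ↦ B
    A ↦ CCA  (constrained at step 1)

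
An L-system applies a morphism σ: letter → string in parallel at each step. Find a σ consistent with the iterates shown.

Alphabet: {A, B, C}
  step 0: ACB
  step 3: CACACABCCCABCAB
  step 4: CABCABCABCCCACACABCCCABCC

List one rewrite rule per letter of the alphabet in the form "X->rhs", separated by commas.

  step 3 ⇒ step 4: CACACABCCCABCAB ⇒ CA·B·CA·B·CA·B·CC·CA·CA·CA·B·CC·CA·B·CC
    A ↦ B
    B ↦ CC
    C ↦ CA

A->B, B->CC, C->CA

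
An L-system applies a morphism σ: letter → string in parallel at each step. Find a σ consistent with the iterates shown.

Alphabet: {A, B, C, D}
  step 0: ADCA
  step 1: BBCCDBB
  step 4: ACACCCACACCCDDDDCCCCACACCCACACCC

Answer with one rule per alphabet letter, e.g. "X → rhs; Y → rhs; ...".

A->BB, B->AC, C->D, D->CC

  step 0 ⇒ step 1: ADCA ⇒ BB·CC·D·BB
    A ↦ BB
    C ↦ D
    D ↦ CC
    B ↦ AC  (constrained at step 1)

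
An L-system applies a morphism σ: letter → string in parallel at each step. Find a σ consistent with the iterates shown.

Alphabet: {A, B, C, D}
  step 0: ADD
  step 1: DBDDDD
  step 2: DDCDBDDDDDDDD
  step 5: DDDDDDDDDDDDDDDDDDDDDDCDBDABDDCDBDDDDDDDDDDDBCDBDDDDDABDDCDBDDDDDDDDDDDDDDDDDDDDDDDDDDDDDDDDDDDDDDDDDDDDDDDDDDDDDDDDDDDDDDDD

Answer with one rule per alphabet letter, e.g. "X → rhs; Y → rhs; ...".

A->DB, B->CDB, C->DAB, D->DD

  step 1 ⇒ step 2: DBDDDD ⇒ DD·CDB·DD·DD·DD·DD
    B ↦ CDB
    D ↦ DD
  step 0 ⇒ step 1: ADD ⇒ DB·DD·DD
    A ↦ DB
    C ↦ DAB  (constrained at step 2)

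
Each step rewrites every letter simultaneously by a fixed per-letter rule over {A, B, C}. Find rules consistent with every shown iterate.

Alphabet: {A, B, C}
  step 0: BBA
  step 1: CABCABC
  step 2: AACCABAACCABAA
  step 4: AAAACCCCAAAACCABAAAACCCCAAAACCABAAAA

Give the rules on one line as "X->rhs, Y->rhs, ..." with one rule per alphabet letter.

  step 1 ⇒ step 2: CABCABC ⇒ AA·C·CAB·AA·C·CAB·AA
    A ↦ C
    B ↦ CAB
    C ↦ AA

A->C, B->CAB, C->AA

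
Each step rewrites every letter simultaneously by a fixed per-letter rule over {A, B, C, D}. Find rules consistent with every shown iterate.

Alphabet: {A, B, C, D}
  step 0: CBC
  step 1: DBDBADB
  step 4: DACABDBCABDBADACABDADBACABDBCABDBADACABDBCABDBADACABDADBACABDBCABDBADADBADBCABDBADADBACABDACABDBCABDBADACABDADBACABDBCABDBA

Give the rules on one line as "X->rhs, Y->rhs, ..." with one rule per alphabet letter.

  step 0 ⇒ step 1: CBC ⇒ DB·DBA·DB
    B ↦ DBA
    C ↦ DB
    A ↦ CAB  (constrained at step 1)
    D ↦ DA  (constrained at step 1)

A->CAB, B->DBA, C->DB, D->DA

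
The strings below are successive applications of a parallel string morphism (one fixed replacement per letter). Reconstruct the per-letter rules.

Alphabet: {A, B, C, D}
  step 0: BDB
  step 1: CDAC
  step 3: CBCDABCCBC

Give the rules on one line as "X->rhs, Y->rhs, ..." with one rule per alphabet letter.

A->B, B->C, C->BC, D->DA

  step 0 ⇒ step 1: BDB ⇒ C·DA·C
    B ↦ C
    D ↦ DA
    A ↦ B  (constrained at step 1)
    C ↦ BC  (constrained at step 1)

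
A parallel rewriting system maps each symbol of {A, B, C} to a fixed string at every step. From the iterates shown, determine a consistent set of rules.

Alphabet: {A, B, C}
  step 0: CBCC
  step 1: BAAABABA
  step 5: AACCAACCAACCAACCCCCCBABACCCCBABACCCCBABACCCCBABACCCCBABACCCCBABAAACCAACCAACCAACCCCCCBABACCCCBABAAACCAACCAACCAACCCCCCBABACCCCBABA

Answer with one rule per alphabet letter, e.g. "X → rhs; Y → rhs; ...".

A->CC, B->AA, C->BA

  step 0 ⇒ step 1: CBCC ⇒ BA·AA·BA·BA
    B ↦ AA
    C ↦ BA
    A ↦ CC  (constrained at step 1)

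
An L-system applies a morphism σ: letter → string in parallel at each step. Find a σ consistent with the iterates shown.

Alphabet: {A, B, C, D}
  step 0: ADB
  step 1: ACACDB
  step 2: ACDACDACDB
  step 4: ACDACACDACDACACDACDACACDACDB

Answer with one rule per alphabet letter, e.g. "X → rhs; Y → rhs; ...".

A->AC, B->DB, C->D, D->AC

  step 1 ⇒ step 2: ACACDB ⇒ AC·D·AC·D·AC·DB
    A ↦ AC
    B ↦ DB
    C ↦ D
    D ↦ AC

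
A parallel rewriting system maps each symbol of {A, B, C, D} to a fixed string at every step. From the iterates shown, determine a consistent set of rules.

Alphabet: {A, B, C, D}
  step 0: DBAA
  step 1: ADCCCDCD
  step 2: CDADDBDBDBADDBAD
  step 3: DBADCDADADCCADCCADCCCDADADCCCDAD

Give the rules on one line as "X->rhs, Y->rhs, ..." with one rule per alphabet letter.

  step 2 ⇒ step 3: CDADDBDBDBADDBAD ⇒ DB·AD·CD·AD·AD·CC·AD·CC·AD·CC·CD·AD·AD·CC·CD·AD
    A ↦ CD
    B ↦ CC
    C ↦ DB
    D ↦ AD

A->CD, B->CC, C->DB, D->AD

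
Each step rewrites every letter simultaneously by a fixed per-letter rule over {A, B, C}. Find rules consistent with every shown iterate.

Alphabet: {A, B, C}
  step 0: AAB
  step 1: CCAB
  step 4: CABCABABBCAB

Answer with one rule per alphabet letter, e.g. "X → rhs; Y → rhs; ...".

  step 0 ⇒ step 1: AAB ⇒ C·C·AB
    A ↦ C
    B ↦ AB
    C ↦ B  (constrained at step 1)

A->C, B->AB, C->B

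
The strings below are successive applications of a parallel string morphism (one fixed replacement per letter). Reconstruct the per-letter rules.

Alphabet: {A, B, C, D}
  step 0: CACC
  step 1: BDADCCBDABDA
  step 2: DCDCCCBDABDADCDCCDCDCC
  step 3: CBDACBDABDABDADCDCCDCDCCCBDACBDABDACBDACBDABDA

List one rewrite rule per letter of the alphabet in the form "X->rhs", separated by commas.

  step 2 ⇒ step 3: DCDCCCBDABDADCDCCDCDCC ⇒ C·BDA·C·BDA·BDA·BDA·D·C·DCC·D·C·DCC·C·BDA·C·BDA·BDA·C·BDA·C·BDA·BDA
    A ↦ DCC
    B ↦ D
    C ↦ BDA
    D ↦ C

A->DCC, B->D, C->BDA, D->C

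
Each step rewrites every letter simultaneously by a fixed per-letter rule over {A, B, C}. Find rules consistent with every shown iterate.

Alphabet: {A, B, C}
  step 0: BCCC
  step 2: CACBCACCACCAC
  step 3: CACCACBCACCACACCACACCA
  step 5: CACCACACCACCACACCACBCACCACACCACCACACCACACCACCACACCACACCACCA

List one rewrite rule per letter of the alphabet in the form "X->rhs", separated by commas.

  step 2 ⇒ step 3: CACBCACCACCAC ⇒ CA·C·CA·CB·CA·C·CA·CA·C·CA·CA·C·CA
    A ↦ C
    B ↦ CB
    C ↦ CA

A->C, B->CB, C->CA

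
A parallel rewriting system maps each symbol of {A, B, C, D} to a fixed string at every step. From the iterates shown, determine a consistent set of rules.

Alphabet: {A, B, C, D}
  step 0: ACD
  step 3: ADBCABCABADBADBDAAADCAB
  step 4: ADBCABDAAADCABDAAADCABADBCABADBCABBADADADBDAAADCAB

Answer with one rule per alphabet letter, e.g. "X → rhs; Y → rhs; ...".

A->AD, B->CAB, C->DAA, D->B

  step 3 ⇒ step 4: ADBCABCABADBADBDAAADCAB ⇒ AD·B·CAB·DAA·AD·CAB·DAA·AD·CAB·AD·B·CAB·AD·B·CAB·B·AD·AD·AD·B·DAA·AD·CAB
    A ↦ AD
    B ↦ CAB
    C ↦ DAA
    D ↦ B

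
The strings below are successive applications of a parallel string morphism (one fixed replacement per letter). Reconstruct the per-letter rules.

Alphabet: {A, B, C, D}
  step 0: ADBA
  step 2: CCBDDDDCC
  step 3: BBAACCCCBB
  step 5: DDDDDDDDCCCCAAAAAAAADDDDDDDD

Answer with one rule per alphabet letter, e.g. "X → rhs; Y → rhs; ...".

A->DD, B->AA, C->B, D->C

  step 2 ⇒ step 3: CCBDDDDCC ⇒ B·B·AA·C·C·C·C·B·B
    B ↦ AA
    C ↦ B
    D ↦ C
    A ↦ DD  (constrained at step 0)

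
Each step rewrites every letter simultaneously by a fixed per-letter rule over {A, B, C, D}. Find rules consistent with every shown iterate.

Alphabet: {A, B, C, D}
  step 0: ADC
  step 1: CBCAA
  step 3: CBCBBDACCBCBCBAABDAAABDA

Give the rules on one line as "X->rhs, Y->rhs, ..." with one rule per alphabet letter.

  step 0 ⇒ step 1: ADC ⇒ CB·C·AA
    A ↦ CB
    C ↦ AA
    D ↦ C
    B ↦ BDA  (constrained at step 1)

A->CB, B->BDA, C->AA, D->C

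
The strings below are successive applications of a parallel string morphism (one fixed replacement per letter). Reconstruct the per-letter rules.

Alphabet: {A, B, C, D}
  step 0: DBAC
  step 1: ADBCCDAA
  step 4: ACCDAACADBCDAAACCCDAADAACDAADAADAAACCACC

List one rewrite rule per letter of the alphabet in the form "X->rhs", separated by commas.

  step 0 ⇒ step 1: DBAC ⇒ A·DBC·C·DAA
    A ↦ C
    B ↦ DBC
    C ↦ DAA
    D ↦ A

A->C, B->DBC, C->DAA, D->A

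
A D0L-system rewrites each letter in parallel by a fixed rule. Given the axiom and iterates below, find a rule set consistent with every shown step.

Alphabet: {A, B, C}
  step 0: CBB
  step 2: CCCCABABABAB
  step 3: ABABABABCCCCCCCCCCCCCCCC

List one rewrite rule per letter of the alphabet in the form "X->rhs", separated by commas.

A->CC, B->CC, C->AB

  step 2 ⇒ step 3: CCCCABABABAB ⇒ AB·AB·AB·AB·CC·CC·CC·CC·CC·CC·CC·CC
    A ↦ CC
    B ↦ CC
    C ↦ AB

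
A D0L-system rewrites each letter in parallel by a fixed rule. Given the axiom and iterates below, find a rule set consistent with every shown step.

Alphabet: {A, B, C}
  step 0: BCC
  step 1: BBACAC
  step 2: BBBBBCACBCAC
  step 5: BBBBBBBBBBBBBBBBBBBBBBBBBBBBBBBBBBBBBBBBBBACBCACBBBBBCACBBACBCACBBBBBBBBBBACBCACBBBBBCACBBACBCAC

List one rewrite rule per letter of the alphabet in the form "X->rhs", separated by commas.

A->BC, B->BB, C->AC

  step 1 ⇒ step 2: BBACAC ⇒ BB·BB·BC·AC·BC·AC
    A ↦ BC
    B ↦ BB
    C ↦ AC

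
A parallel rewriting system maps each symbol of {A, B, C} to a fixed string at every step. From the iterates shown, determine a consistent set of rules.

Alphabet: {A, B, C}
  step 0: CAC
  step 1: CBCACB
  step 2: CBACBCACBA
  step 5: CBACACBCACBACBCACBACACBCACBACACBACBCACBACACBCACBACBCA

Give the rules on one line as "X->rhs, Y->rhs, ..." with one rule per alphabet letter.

  step 1 ⇒ step 2: CBCACB ⇒ CB·A·CB·CA·CB·A
    A ↦ CA
    B ↦ A
    C ↦ CB

A->CA, B->A, C->CB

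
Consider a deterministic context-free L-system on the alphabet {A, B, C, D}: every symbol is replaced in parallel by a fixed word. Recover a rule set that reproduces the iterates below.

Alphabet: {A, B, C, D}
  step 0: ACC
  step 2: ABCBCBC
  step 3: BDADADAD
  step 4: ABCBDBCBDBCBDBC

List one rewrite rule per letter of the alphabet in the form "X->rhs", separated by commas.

A->BD, B->A, C->D, D->BC

  step 3 ⇒ step 4: BDADADAD ⇒ A·BC·BD·BC·BD·BC·BD·BC
    A ↦ BD
    B ↦ A
    D ↦ BC
  step 2 ⇒ step 3: ABCBCBC ⇒ BD·A·D·A·D·A·D
    C ↦ D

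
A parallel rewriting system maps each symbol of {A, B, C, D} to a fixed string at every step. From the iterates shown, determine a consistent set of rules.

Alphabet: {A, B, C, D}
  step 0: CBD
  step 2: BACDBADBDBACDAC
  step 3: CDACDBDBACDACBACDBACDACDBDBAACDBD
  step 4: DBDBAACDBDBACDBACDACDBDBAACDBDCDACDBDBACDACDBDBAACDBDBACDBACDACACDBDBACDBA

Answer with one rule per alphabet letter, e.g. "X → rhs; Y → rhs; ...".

  step 3 ⇒ step 4: CDACDBDBACDACBACDBACDACDBDBAACDBD ⇒ DBD·BA·AC·DBD·BA·CD·BA·CD·AC·DBD·BA·AC·DBD·CD·AC·DBD·BA·CD·AC·DBD·BA·AC·DBD·BA·CD·BA·CD·AC·AC·DBD·BA·CD·BA
    A ↦ AC
    B ↦ CD
    C ↦ DBD
    D ↦ BA

A->AC, B->CD, C->DBD, D->BA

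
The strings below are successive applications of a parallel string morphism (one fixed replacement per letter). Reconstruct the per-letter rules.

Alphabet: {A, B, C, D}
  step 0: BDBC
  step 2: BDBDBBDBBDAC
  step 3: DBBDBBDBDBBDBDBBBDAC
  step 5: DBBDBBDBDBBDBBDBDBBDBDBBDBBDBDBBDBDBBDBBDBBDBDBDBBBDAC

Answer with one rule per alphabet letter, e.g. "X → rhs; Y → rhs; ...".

  step 2 ⇒ step 3: BDBDBBDBBDAC ⇒ DB·B·DB·B·DB·DB·B·DB·DB·B·BD·AC
    A ↦ BD
    B ↦ DB
    C ↦ AC
    D ↦ B

A->BD, B->DB, C->AC, D->B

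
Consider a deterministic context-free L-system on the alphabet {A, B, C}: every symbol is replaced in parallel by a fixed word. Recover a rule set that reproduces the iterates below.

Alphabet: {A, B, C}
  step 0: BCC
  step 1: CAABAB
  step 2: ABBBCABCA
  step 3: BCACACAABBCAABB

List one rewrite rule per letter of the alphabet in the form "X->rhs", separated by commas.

  step 2 ⇒ step 3: ABBBCABCA ⇒ B·CA·CA·CA·AB·B·CA·AB·B
    A ↦ B
    B ↦ CA
    C ↦ AB

A->B, B->CA, C->AB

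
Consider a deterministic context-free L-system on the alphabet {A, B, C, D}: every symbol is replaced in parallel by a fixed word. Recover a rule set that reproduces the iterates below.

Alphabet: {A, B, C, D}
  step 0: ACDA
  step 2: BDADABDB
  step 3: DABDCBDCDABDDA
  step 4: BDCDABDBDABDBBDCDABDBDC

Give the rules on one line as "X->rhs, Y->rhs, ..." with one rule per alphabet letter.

  step 3 ⇒ step 4: DABDCBDCDABDDA ⇒ BD·C·DA·BD·B·DA·BD·B·BD·C·DA·BD·BD·C
    A ↦ C
    B ↦ DA
    C ↦ B
    D ↦ BD

A->C, B->DA, C->B, D->BD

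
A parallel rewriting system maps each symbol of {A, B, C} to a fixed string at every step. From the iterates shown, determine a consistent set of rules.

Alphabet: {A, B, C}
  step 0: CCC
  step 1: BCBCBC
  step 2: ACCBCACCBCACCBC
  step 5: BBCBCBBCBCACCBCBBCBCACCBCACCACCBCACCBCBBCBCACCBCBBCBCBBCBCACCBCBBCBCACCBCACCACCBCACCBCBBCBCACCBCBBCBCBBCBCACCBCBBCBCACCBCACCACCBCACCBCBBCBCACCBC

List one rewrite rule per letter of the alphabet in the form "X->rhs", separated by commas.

  step 1 ⇒ step 2: BCBCBC ⇒ ACC·BC·ACC·BC·ACC·BC
    B ↦ ACC
    C ↦ BC
    A ↦ B  (constrained at step 2)

A->B, B->ACC, C->BC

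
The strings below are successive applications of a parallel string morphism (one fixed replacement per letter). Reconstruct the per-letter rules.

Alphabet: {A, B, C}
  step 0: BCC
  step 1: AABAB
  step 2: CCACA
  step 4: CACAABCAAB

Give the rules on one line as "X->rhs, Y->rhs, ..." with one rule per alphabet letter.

A->C, B->A, C->AB

  step 1 ⇒ step 2: AABAB ⇒ C·C·A·C·A
    A ↦ C
    B ↦ A
  step 0 ⇒ step 1: BCC ⇒ A·AB·AB
    C ↦ AB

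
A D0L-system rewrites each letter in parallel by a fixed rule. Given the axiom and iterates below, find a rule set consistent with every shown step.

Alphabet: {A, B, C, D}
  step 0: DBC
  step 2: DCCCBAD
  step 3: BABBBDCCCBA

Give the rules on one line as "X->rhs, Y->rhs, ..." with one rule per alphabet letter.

A->CCC, B->D, C->B, D->BA

  step 2 ⇒ step 3: DCCCBAD ⇒ BA·B·B·B·D·CCC·BA
    A ↦ CCC
    B ↦ D
    C ↦ B
    D ↦ BA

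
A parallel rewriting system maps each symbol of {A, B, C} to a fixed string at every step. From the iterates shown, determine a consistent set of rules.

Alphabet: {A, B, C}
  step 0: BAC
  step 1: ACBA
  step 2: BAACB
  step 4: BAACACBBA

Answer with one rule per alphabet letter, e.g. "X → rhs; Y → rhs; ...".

A->B, B->AC, C->A

  step 1 ⇒ step 2: ACBA ⇒ B·A·AC·B
    A ↦ B
    B ↦ AC
    C ↦ A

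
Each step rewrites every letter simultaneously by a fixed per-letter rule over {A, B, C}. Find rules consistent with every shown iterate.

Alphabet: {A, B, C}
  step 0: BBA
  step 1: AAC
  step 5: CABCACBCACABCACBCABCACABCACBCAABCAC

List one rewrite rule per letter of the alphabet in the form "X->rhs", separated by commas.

  step 0 ⇒ step 1: BBA ⇒ A·A·C
    A ↦ C
    B ↦ A
    C ↦ BCA  (constrained at step 1)

A->C, B->A, C->BCA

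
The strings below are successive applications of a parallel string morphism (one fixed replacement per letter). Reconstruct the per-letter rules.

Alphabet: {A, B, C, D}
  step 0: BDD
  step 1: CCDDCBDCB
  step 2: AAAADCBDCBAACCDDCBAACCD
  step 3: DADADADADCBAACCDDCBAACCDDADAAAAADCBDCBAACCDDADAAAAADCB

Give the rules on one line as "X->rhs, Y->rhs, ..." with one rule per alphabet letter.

A->DA, B->CCD, C->AA, D->DCB

  step 2 ⇒ step 3: AAAADCBDCBAACCDDCBAACCD ⇒ DA·DA·DA·DA·DCB·AA·CCD·DCB·AA·CCD·DA·DA·AA·AA·DCB·DCB·AA·CCD·DA·DA·AA·AA·DCB
    A ↦ DA
    B ↦ CCD
    C ↦ AA
    D ↦ DCB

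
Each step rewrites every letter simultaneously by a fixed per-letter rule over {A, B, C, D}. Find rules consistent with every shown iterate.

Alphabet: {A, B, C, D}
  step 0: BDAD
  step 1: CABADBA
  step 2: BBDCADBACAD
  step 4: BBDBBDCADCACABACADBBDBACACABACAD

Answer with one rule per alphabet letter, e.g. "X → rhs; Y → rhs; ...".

  step 1 ⇒ step 2: CABADBA ⇒ BB·D·CA·D·BA·CA·D
    A ↦ D
    B ↦ CA
    C ↦ BB
    D ↦ BA

A->D, B->CA, C->BB, D->BA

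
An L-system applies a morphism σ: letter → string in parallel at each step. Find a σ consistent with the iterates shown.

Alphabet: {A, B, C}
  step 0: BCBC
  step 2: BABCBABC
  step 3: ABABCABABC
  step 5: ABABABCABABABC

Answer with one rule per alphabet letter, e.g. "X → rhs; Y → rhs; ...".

A->B, B->A, C->BC

  step 2 ⇒ step 3: BABCBABC ⇒ A·B·A·BC·A·B·A·BC
    A ↦ B
    B ↦ A
    C ↦ BC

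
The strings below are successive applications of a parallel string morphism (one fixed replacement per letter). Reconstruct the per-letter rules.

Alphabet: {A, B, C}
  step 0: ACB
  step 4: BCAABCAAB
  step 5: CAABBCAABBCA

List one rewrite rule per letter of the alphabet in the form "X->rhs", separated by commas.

  step 4 ⇒ step 5: BCAABCAAB ⇒ CA·A·B·B·CA·A·B·B·CA
    A ↦ B
    B ↦ CA
    C ↦ A

A->B, B->CA, C->A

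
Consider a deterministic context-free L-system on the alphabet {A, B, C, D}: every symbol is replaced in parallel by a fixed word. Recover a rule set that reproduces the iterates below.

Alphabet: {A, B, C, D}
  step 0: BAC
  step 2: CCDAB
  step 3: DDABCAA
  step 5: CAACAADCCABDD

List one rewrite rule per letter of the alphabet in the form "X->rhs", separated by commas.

  step 2 ⇒ step 3: CCDAB ⇒ D·D·AB·C·AA
    A ↦ C
    B ↦ AA
    C ↦ D
    D ↦ AB

A->C, B->AA, C->D, D->AB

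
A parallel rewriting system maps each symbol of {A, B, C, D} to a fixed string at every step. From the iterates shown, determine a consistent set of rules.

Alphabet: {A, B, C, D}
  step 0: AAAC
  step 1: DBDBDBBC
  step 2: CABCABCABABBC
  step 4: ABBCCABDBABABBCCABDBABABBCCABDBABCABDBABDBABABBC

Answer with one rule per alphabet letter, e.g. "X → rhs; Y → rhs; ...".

A->DB, B->AB, C->BC, D->C

  step 1 ⇒ step 2: DBDBDBBC ⇒ C·AB·C·AB·C·AB·AB·BC
    B ↦ AB
    C ↦ BC
    D ↦ C
  step 0 ⇒ step 1: AAAC ⇒ DB·DB·DB·BC
    A ↦ DB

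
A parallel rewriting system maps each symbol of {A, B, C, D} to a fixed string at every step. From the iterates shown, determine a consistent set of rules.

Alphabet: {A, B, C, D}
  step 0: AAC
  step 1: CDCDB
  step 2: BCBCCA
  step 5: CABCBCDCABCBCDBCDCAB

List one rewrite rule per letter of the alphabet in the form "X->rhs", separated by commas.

A->CD, B->CA, C->B, D->C

  step 1 ⇒ step 2: CDCDB ⇒ B·C·B·C·CA
    B ↦ CA
    C ↦ B
    D ↦ C
  step 0 ⇒ step 1: AAC ⇒ CD·CD·B
    A ↦ CD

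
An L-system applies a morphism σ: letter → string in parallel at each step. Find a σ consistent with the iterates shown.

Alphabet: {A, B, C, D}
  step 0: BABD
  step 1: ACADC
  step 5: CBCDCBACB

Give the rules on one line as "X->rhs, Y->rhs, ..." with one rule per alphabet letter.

  step 0 ⇒ step 1: BABD ⇒ A·C·A·DC
    A ↦ C
    B ↦ A
    D ↦ DC
    C ↦ B  (constrained at step 1)

A->C, B->A, C->B, D->DC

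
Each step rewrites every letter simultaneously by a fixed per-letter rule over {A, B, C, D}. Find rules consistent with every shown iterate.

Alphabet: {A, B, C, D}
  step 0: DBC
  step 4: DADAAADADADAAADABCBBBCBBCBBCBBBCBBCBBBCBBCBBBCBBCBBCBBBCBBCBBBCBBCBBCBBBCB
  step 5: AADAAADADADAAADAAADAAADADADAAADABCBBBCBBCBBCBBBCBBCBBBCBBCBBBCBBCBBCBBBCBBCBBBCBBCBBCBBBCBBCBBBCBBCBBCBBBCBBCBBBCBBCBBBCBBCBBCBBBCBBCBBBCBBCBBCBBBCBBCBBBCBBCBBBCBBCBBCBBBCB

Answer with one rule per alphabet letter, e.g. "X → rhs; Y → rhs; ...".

  step 4 ⇒ step 5: DADAAADADADAAADABCBBBCBBCBBCBBBCBBCBBBCBBCBBBCBBCBBCBBBCBBCBBBCBBCBBCBBBCB ⇒ AA·DA·AA·DA·DA·DA·AA·DA·AA·DA·AA·DA·DA·DA·AA·DA·BCB·B·BCB·BCB·BCB·B·BCB·BCB·B·BCB·BCB·B·BCB·BCB·BCB·B·BCB·BCB·B·BCB·BCB·BCB·B·BCB·BCB·B·BCB·BCB·BCB·B·BCB·BCB·B·BCB·BCB·B·BCB·BCB·BCB·B·BCB·BCB·B·BCB·BCB·BCB·B·BCB·BCB·B·BCB·BCB·B·BCB·BCB·BCB·B·BCB
    A ↦ DA
    B ↦ BCB
    C ↦ B
    D ↦ AA

A->DA, B->BCB, C->B, D->AA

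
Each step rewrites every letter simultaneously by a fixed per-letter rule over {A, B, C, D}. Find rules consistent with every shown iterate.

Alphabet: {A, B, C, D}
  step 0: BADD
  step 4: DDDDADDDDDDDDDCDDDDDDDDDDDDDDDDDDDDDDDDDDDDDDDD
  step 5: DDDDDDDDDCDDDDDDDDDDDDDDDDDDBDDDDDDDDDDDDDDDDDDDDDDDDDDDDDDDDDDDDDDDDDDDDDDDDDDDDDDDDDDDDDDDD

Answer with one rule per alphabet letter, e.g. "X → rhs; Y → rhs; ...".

  step 4 ⇒ step 5: DDDDADDDDDDDDDCDDDDDDDDDDDDDDDDDDDDDDDDDDDDDDDD ⇒ DD·DD·DD·DD·DC·DD·DD·DD·DD·DD·DD·DD·DD·DD·B·DD·DD·DD·DD·DD·DD·DD·DD·DD·DD·DD·DD·DD·DD·DD·DD·DD·DD·DD·DD·DD·DD·DD·DD·DD·DD·DD·DD·DD·DD·DD·DD
    A ↦ DC
    C ↦ B
    D ↦ DD
    B ↦ A  (constrained at step 0)

A->DC, B->A, C->B, D->DD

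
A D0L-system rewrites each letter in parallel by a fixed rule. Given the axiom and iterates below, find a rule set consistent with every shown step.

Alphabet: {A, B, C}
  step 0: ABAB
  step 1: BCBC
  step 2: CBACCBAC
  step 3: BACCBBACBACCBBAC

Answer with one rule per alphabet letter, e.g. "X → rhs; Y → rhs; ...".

A->B, B->C, C->BAC

  step 2 ⇒ step 3: CBACCBAC ⇒ BAC·C·B·BAC·BAC·C·B·BAC
    A ↦ B
    B ↦ C
    C ↦ BAC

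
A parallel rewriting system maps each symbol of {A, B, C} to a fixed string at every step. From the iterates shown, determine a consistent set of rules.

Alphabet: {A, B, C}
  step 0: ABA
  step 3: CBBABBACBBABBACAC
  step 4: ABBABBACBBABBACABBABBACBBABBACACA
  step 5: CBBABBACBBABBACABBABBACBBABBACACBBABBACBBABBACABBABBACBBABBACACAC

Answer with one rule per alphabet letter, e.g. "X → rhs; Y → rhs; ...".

  step 4 ⇒ step 5: ABBABBACBBABBACABBABBACBBABBACACA ⇒ C·BBA·BBA·C·BBA·BBA·C·A·BBA·BBA·C·BBA·BBA·C·A·C·BBA·BBA·C·BBA·BBA·C·A·BBA·BBA·C·BBA·BBA·C·A·C·A·C
    A ↦ C
    B ↦ BBA
    C ↦ A

A->C, B->BBA, C->A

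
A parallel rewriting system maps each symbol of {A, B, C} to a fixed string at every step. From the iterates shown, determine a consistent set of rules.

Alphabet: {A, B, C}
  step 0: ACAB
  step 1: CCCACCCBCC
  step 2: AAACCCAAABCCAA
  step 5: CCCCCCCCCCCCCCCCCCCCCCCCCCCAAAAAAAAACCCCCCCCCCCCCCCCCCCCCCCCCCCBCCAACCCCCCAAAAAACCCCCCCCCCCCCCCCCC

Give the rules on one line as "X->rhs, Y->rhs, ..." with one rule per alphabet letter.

A->CCC, B->BCC, C->A

  step 1 ⇒ step 2: CCCACCCBCC ⇒ A·A·A·CCC·A·A·A·BCC·A·A
    A ↦ CCC
    B ↦ BCC
    C ↦ A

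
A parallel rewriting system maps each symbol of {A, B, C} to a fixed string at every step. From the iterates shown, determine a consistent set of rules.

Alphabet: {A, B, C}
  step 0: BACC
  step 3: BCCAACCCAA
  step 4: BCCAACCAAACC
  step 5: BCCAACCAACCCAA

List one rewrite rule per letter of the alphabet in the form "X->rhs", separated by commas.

A->C, B->BCC, C->A

  step 4 ⇒ step 5: BCCAACCAAACC ⇒ BCC·A·A·C·C·A·A·C·C·C·A·A
    A ↦ C
    B ↦ BCC
    C ↦ A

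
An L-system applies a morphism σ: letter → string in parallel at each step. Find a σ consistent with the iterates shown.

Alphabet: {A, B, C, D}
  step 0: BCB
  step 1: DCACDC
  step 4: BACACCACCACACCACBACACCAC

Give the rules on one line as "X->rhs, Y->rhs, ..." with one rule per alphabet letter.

A->C, B->DC, C->AC, D->B

  step 0 ⇒ step 1: BCB ⇒ DC·AC·DC
    B ↦ DC
    C ↦ AC
    A ↦ C  (constrained at step 1)
    D ↦ B  (constrained at step 1)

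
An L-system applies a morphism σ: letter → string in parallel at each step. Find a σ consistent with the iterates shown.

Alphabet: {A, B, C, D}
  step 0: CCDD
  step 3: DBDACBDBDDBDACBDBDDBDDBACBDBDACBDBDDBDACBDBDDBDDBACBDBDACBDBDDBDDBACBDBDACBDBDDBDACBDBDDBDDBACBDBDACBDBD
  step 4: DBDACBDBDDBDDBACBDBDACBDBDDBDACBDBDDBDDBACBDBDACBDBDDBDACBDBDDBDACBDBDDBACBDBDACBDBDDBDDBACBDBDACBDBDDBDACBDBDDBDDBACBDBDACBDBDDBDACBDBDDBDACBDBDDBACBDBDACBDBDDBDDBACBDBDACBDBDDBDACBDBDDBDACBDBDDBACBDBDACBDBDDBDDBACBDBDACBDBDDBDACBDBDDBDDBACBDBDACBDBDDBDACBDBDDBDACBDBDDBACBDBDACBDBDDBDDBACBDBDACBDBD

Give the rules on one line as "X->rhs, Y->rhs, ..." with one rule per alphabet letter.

  step 3 ⇒ step 4: DBDACBDBDDBDACBDBDDBDDBACBDBDACBDBDDBDACBDBDDBDDBACBDBDACBDBDDBDDBACBDBDACBDBDDBDACBDBDDBDDBACBDBDACBDBD ⇒ DBD·ACB·DBD·DB·DDB·ACB·DBD·ACB·DBD·DBD·ACB·DBD·DB·DDB·ACB·DBD·ACB·DBD·DBD·ACB·DBD·DBD·ACB·DB·DDB·ACB·DBD·ACB·DBD·DB·DDB·ACB·DBD·ACB·DBD·DBD·ACB·DBD·DB·DDB·ACB·DBD·ACB·DBD·DBD·ACB·DBD·DBD·ACB·DB·DDB·ACB·DBD·ACB·DBD·DB·DDB·ACB·DBD·ACB·DBD·DBD·ACB·DBD·DBD·ACB·DB·DDB·ACB·DBD·ACB·DBD·DB·DDB·ACB·DBD·ACB·DBD·DBD·ACB·DBD·DB·DDB·ACB·DBD·ACB·DBD·DBD·ACB·DBD·DBD·ACB·DB·DDB·ACB·DBD·ACB·DBD·DB·DDB·ACB·DBD·ACB·DBD
    A ↦ DB
    B ↦ ACB
    C ↦ DDB
    D ↦ DBD

A->DB, B->ACB, C->DDB, D->DBD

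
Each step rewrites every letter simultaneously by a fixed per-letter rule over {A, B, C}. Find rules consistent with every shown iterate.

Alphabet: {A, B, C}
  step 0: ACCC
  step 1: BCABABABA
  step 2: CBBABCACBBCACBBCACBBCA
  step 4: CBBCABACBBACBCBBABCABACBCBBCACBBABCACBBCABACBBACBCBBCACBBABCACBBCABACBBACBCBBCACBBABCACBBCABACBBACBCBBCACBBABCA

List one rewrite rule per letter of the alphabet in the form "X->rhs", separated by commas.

A->BCA, B->CB, C->BA

  step 1 ⇒ step 2: BCABABABA ⇒ CB·BA·BCA·CB·BCA·CB·BCA·CB·BCA
    A ↦ BCA
    B ↦ CB
    C ↦ BA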